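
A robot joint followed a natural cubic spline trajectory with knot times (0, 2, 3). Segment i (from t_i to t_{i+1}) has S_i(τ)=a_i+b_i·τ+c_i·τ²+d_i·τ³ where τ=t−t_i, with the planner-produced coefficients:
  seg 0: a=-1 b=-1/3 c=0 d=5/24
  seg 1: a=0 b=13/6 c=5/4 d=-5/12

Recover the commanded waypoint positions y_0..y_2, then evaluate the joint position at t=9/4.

y_0=-1 y_1=0 y_2=3
S(9/4) = 157/256

y_0 = S_0(0) = a_0 = -1
y_1 = S_1(0) = a_1 = 0
y_2 = S_1(1) = 3
t_q=9/4 is in segment 1 (τ=1/4); S_1(τ)=157/256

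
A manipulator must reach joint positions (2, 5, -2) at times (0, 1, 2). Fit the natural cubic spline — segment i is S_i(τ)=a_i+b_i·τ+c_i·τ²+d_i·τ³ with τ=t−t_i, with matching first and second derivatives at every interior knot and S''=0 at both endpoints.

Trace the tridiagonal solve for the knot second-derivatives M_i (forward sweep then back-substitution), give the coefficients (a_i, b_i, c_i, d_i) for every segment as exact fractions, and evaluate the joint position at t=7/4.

  seg 0: a=2 b=11/2 c=0 d=-5/2
  seg 1: a=5 b=-2 c=-15/2 d=5/2
S(7/4) = 43/128

Δ: Δ0=3, Δ1=-7
row 1: diag=4, rhs=-60; c'=1/4, d'=-15
back: M1=-15
M: M0=0, M1=-15, M2=0
seg 0: a=2, c=M0/2=0, d=(M1−M0)/(6·1)=-5/2, b=Δ0−h0·(2M0+M1)/6=11/2
seg 1: a=5, c=M1/2=-15/2, d=(M2−M1)/(6·1)=5/2, b=Δ1−h1·(2M1+M2)/6=-2
t_q=7/4 → seg 1, τ=3/4; S=5+-2·τ+-15/2·τ²+5/2·τ³=43/128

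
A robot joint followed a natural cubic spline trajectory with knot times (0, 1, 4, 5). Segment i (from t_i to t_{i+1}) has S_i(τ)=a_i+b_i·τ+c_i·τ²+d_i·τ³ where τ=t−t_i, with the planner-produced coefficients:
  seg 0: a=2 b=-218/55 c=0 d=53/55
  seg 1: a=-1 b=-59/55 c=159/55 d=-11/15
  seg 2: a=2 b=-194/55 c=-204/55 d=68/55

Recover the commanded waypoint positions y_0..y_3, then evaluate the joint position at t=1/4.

y_0=2 y_1=-1 y_2=2 y_3=-4
S(1/4) = 721/704

y_0 = S_0(0) = a_0 = 2
y_1 = S_1(0) = a_1 = -1
y_2 = S_2(0) = a_2 = 2
y_3 = S_2(1) = -4
t_q=1/4 is in segment 0 (τ=1/4); S_0(τ)=721/704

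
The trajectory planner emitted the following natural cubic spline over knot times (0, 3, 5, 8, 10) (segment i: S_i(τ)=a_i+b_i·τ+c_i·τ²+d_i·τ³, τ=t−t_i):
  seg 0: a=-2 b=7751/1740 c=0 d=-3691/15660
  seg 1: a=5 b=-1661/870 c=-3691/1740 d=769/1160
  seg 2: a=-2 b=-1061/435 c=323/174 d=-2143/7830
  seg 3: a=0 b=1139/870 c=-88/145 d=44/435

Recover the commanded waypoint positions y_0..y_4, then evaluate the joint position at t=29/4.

y_0 = S_0(0) = a_0 = -2
y_1 = S_1(0) = a_1 = 5
y_2 = S_2(0) = a_2 = -2
y_3 = S_3(0) = a_3 = 0
y_4 = S_3(2) = 1
t_q=29/4 is in segment 2 (τ=9/4); S_2(τ)=-773/640

y_0=-2 y_1=5 y_2=-2 y_3=0 y_4=1
S(29/4) = -773/640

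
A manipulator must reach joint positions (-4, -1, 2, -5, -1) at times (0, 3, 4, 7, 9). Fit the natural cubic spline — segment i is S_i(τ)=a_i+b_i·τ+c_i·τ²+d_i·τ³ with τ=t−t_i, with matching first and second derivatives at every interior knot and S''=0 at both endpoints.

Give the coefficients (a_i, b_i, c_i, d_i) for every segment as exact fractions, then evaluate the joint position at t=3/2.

  seg 0: a=-4 b=-67/558 c=0 d=625/5022
  seg 1: a=-1 b=904/279 c=625/558 d=-253/186
  seg 2: a=2 b=781/558 c=-826/279 d=2873/5022
  seg 3: a=-5 b=-256/279 c=407/186 d=-407/1116
S(3/2) = -1865/496

Δ: Δ0=1, Δ1=3, Δ2=-7/3, Δ3=2
row 1: diag=8, rhs=12; c'=1/8, d'=3/2
row 2: denom=8−1·1/8=63/8; d'=(-32−1·3/2)/(63/8)=-268/63
row 3: denom=10−3·8/21=62/7; d'=(26−3·-268/63)/(62/7)=407/93
back: M3=407/93
back: M2=-268/63−8/21·407/93=-1652/279
back: M1=3/2−1/8·-1652/279=625/279
M: M0=0, M1=625/279, M2=-1652/279, M3=407/93, M4=0
seg 0: a=-4, c=M0/2=0, d=(M1−M0)/(6·3)=625/5022, b=Δ0−h0·(2M0+M1)/6=-67/558
seg 1: a=-1, c=M1/2=625/558, d=(M2−M1)/(6·1)=-253/186, b=Δ1−h1·(2M1+M2)/6=904/279
seg 2: a=2, c=M2/2=-826/279, d=(M3−M2)/(6·3)=2873/5022, b=Δ2−h2·(2M2+M3)/6=781/558
seg 3: a=-5, c=M3/2=407/186, d=(M4−M3)/(6·2)=-407/1116, b=Δ3−h3·(2M3+M4)/6=-256/279
t_q=3/2 → seg 0, τ=3/2; S=-4+-67/558·τ+0·τ²+625/5022·τ³=-1865/496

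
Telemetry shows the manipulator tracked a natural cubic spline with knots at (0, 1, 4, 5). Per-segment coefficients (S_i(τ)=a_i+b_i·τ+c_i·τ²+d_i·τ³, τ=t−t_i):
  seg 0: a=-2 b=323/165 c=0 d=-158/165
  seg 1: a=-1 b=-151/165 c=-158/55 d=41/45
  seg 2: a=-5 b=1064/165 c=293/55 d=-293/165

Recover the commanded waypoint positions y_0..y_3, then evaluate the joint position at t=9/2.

y_0 = S_0(0) = a_0 = -2
y_1 = S_1(0) = a_1 = -1
y_2 = S_2(0) = a_2 = -5
y_3 = S_2(1) = 5
t_q=9/2 is in segment 2 (τ=1/2); S_2(τ)=-293/440

y_0=-2 y_1=-1 y_2=-5 y_3=5
S(9/2) = -293/440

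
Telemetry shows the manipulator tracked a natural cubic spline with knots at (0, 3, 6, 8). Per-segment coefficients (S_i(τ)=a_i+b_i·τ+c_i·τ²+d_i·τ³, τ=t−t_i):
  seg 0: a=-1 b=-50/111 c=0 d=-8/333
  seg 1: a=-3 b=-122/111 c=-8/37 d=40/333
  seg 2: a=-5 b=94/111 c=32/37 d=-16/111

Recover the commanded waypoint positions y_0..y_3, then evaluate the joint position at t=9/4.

y_0 = S_0(0) = a_0 = -1
y_1 = S_1(0) = a_1 = -3
y_2 = S_2(0) = a_2 = -5
y_3 = S_2(2) = -1
t_q=9/4 is in segment 0 (τ=9/4); S_0(τ)=-677/296

y_0=-1 y_1=-3 y_2=-5 y_3=-1
S(9/4) = -677/296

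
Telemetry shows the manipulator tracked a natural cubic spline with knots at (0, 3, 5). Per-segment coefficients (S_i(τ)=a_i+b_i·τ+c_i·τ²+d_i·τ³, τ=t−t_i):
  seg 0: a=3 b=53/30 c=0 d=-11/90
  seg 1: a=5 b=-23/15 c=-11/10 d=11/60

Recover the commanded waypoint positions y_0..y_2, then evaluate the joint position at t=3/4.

y_0=3 y_1=5 y_2=-1
S(3/4) = 547/128

y_0 = S_0(0) = a_0 = 3
y_1 = S_1(0) = a_1 = 5
y_2 = S_1(2) = -1
t_q=3/4 is in segment 0 (τ=3/4); S_0(τ)=547/128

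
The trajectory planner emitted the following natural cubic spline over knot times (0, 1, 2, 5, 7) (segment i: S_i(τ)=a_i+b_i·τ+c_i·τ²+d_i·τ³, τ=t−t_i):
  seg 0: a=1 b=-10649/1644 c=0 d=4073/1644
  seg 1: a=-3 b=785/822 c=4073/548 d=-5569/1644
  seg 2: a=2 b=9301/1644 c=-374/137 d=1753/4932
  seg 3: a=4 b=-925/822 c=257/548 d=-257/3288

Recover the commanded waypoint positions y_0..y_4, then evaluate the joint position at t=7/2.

y_0 = S_0(0) = a_0 = 1
y_1 = S_1(0) = a_1 = -3
y_2 = S_2(0) = a_2 = 2
y_3 = S_3(0) = a_3 = 4
y_4 = S_3(2) = 3
t_q=7/2 is in segment 2 (τ=3/2); S_2(τ)=24303/4384

y_0=1 y_1=-3 y_2=2 y_3=4 y_4=3
S(7/2) = 24303/4384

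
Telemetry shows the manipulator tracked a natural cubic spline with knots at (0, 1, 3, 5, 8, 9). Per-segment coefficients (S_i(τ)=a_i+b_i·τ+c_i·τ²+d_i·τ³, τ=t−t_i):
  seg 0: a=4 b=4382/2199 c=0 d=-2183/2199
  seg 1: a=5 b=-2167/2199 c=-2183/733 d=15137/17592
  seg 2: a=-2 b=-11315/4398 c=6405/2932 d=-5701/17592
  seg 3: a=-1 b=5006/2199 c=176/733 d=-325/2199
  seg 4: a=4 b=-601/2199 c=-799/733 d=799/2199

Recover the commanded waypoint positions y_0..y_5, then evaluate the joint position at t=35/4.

y_0=4 y_1=5 y_2=-2 y_3=-1 y_4=4 y_5=3
S(35/4) = 156459/46912

y_0 = S_0(0) = a_0 = 4
y_1 = S_1(0) = a_1 = 5
y_2 = S_2(0) = a_2 = -2
y_3 = S_3(0) = a_3 = -1
y_4 = S_4(0) = a_4 = 4
y_5 = S_4(1) = 3
t_q=35/4 is in segment 4 (τ=3/4); S_4(τ)=156459/46912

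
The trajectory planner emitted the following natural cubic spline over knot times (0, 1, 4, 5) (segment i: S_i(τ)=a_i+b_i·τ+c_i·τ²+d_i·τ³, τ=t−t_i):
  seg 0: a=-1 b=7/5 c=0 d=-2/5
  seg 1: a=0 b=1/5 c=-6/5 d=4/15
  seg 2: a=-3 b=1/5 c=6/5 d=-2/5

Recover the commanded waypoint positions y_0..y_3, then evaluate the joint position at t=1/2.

y_0=-1 y_1=0 y_2=-3 y_3=-2
S(1/2) = -7/20

y_0 = S_0(0) = a_0 = -1
y_1 = S_1(0) = a_1 = 0
y_2 = S_2(0) = a_2 = -3
y_3 = S_2(1) = -2
t_q=1/2 is in segment 0 (τ=1/2); S_0(τ)=-7/20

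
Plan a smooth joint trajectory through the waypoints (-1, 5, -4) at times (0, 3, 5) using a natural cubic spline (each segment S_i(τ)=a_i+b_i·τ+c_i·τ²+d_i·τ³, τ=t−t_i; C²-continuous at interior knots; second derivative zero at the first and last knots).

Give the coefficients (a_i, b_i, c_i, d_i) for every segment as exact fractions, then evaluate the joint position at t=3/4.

Δ: Δ0=2, Δ1=-9/2
row 1: diag=10, rhs=-39; c'=1/5, d'=-39/10
back: M1=-39/10
M: M0=0, M1=-39/10, M2=0
seg 0: a=-1, c=M0/2=0, d=(M1−M0)/(6·3)=-13/60, b=Δ0−h0·(2M0+M1)/6=79/20
seg 1: a=5, c=M1/2=-39/20, d=(M2−M1)/(6·2)=13/40, b=Δ1−h1·(2M1+M2)/6=-19/10
t_q=3/4 → seg 0, τ=3/4; S=-1+79/20·τ+0·τ²+-13/60·τ³=479/256

  seg 0: a=-1 b=79/20 c=0 d=-13/60
  seg 1: a=5 b=-19/10 c=-39/20 d=13/40
S(3/4) = 479/256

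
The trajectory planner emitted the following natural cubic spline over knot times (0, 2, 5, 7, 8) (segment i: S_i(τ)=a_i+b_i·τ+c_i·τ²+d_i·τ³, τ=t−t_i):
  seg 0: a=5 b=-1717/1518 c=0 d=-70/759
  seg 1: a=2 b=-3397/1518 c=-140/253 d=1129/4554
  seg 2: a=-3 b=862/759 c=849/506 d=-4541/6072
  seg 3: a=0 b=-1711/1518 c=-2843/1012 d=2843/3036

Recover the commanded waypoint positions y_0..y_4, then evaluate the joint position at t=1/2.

y_0 = S_0(0) = a_0 = 5
y_1 = S_1(0) = a_1 = 2
y_2 = S_2(0) = a_2 = -3
y_3 = S_3(0) = a_3 = 0
y_4 = S_3(1) = -3
t_q=1/2 is in segment 0 (τ=1/2); S_0(τ)=1119/253

y_0=5 y_1=2 y_2=-3 y_3=0 y_4=-3
S(1/2) = 1119/253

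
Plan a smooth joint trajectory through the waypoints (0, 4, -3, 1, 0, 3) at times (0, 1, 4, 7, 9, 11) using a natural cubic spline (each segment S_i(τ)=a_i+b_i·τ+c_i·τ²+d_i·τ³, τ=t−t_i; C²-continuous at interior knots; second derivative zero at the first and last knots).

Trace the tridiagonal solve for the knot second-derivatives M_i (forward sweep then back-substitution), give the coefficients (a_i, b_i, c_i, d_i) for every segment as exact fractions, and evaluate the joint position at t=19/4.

  seg 0: a=0 b=2539/503 c=0 d=-527/503
  seg 1: a=4 b=958/503 c=-1581/503 d=7834/13581
  seg 2: a=-3 b=-694/503 c=3091/1509 d=-5179/13581
  seg 3: a=1 b=309/503 c=-696/503 d=1663/4024
  seg 4: a=0 b=39/1006 c=2205/2012 d=-735/4024
S(19/4) = -97975/32192

Δ: Δ0=4, Δ1=-7/3, Δ2=4/3, Δ3=-1/2, Δ4=3/2
row 1: diag=8, rhs=-38; c'=3/8, d'=-19/4
row 2: denom=12−3·3/8=87/8; d'=(22−3·-19/4)/(87/8)=10/3
row 3: denom=10−3·8/29=266/29; d'=(-11−3·10/3)/(266/29)=-87/38
row 4: denom=8−2·29/133=1006/133; d'=(12−2·-87/38)/(1006/133)=2205/1006
back: M4=2205/1006
back: M3=-87/38−29/133·2205/1006=-1392/503
back: M2=10/3−8/29·-1392/503=6182/1509
back: M1=-19/4−3/8·6182/1509=-3162/503
M: M0=0, M1=-3162/503, M2=6182/1509, M3=-1392/503, M4=2205/1006, M5=0
seg 0: a=0, c=M0/2=0, d=(M1−M0)/(6·1)=-527/503, b=Δ0−h0·(2M0+M1)/6=2539/503
seg 1: a=4, c=M1/2=-1581/503, d=(M2−M1)/(6·3)=7834/13581, b=Δ1−h1·(2M1+M2)/6=958/503
seg 2: a=-3, c=M2/2=3091/1509, d=(M3−M2)/(6·3)=-5179/13581, b=Δ2−h2·(2M2+M3)/6=-694/503
seg 3: a=1, c=M3/2=-696/503, d=(M4−M3)/(6·2)=1663/4024, b=Δ3−h3·(2M3+M4)/6=309/503
seg 4: a=0, c=M4/2=2205/2012, d=(M5−M4)/(6·2)=-735/4024, b=Δ4−h4·(2M4+M5)/6=39/1006
t_q=19/4 → seg 2, τ=3/4; S=-3+-694/503·τ+3091/1509·τ²+-5179/13581·τ³=-97975/32192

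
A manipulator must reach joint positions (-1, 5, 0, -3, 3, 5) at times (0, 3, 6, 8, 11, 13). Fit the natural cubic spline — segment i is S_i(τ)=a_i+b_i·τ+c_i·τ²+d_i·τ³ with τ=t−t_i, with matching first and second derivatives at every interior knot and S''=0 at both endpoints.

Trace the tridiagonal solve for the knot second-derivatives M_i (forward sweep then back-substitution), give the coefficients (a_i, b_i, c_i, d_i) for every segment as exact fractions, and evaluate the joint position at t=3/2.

Δ: Δ0=2, Δ1=-5/3, Δ2=-3/2, Δ3=2, Δ4=1
row 1: diag=12, rhs=-22; c'=1/4, d'=-11/6
row 2: denom=10−3·1/4=37/4; d'=(1−3·-11/6)/(37/4)=26/37
row 3: denom=10−2·8/37=354/37; d'=(21−2·26/37)/(354/37)=725/354
row 4: denom=10−3·37/118=1069/118; d'=(-6−3·725/354)/(1069/118)=-1433/1069
back: M4=-1433/1069
back: M3=725/354−37/118·-1433/1069=7916/3207
back: M2=26/37−8/37·7916/3207=542/3207
back: M1=-11/6−1/4·542/3207=-2005/1069
M: M0=0, M1=-2005/1069, M2=542/3207, M3=7916/3207, M4=-1433/1069, M5=0
seg 0: a=-1, c=M0/2=0, d=(M1−M0)/(6·3)=-2005/19242, b=Δ0−h0·(2M0+M1)/6=6281/2138
seg 1: a=5, c=M1/2=-2005/2138, d=(M2−M1)/(6·3)=6557/57726, b=Δ1−h1·(2M1+M2)/6=133/1069
seg 2: a=0, c=M2/2=271/3207, d=(M3−M2)/(6·2)=1229/6414, b=Δ2−h2·(2M2+M3)/6=-5207/2138
seg 3: a=-3, c=M3/2=3958/3207, d=(M4−M3)/(6·3)=-12215/57726, b=Δ3−h3·(2M3+M4)/6=1295/6414
seg 4: a=3, c=M4/2=-1433/2138, d=(M5−M4)/(6·2)=1433/12828, b=Δ4−h4·(2M4+M5)/6=6073/3207
t_q=3/2 → seg 0, τ=3/2; S=-1+6281/2138·τ+0·τ²+-2005/19242·τ³=52253/17104

  seg 0: a=-1 b=6281/2138 c=0 d=-2005/19242
  seg 1: a=5 b=133/1069 c=-2005/2138 d=6557/57726
  seg 2: a=0 b=-5207/2138 c=271/3207 d=1229/6414
  seg 3: a=-3 b=1295/6414 c=3958/3207 d=-12215/57726
  seg 4: a=3 b=6073/3207 c=-1433/2138 d=1433/12828
S(3/2) = 52253/17104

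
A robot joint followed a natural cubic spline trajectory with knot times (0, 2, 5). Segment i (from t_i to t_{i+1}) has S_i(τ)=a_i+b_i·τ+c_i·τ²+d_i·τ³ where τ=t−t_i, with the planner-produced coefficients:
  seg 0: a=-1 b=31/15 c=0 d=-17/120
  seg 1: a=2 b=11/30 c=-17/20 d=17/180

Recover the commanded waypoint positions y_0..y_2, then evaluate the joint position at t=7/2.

y_0 = S_0(0) = a_0 = -1
y_1 = S_1(0) = a_1 = 2
y_2 = S_1(3) = -2
t_q=7/2 is in segment 1 (τ=3/2); S_1(τ)=153/160

y_0=-1 y_1=2 y_2=-2
S(7/2) = 153/160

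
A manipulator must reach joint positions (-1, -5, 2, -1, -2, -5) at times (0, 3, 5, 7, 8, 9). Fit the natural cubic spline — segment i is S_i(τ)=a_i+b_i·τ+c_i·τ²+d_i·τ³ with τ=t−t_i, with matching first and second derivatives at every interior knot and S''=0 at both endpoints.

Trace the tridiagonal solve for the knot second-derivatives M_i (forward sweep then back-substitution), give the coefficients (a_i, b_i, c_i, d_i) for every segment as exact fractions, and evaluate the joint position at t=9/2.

Δ: Δ0=-4/3, Δ1=7/2, Δ2=-3/2, Δ3=-1, Δ4=-3
row 1: diag=10, rhs=29; c'=1/5, d'=29/10
row 2: denom=8−2·1/5=38/5; d'=(-30−2·29/10)/(38/5)=-179/38
row 3: denom=6−2·5/19=104/19; d'=(3−2·-179/38)/(104/19)=59/26
row 4: denom=4−1·19/104=397/104; d'=(-12−1·59/26)/(397/104)=-1484/397
back: M4=-1484/397
back: M3=59/26−19/104·-1484/397=1172/397
back: M2=-179/38−5/19·1172/397=-4357/794
back: M1=29/10−1/5·-4357/794=1587/397
M: M0=0, M1=1587/397, M2=-4357/794, M3=1172/397, M4=-1484/397, M5=0
seg 0: a=-1, c=M0/2=0, d=(M1−M0)/(6·3)=529/2382, b=Δ0−h0·(2M0+M1)/6=-7937/2382
seg 1: a=-5, c=M1/2=1587/794, d=(M2−M1)/(6·2)=-7531/9528, b=Δ1−h1·(2M1+M2)/6=3173/1191
seg 2: a=2, c=M2/2=-4357/1588, d=(M3−M2)/(6·2)=6701/9528, b=Δ2−h2·(2M2+M3)/6=2797/2382
seg 3: a=-1, c=M3/2=586/397, d=(M4−M3)/(6·1)=-1328/1191, b=Δ3−h3·(2M3+M4)/6=-1621/1191
seg 4: a=-2, c=M4/2=-742/397, d=(M5−M4)/(6·1)=742/1191, b=Δ4−h4·(2M4+M5)/6=-2089/1191
t_q=9/2 → seg 1, τ=3/2; S=-5+3173/1191·τ+1587/794·τ²+-7531/9528·τ³=20981/25408

  seg 0: a=-1 b=-7937/2382 c=0 d=529/2382
  seg 1: a=-5 b=3173/1191 c=1587/794 d=-7531/9528
  seg 2: a=2 b=2797/2382 c=-4357/1588 d=6701/9528
  seg 3: a=-1 b=-1621/1191 c=586/397 d=-1328/1191
  seg 4: a=-2 b=-2089/1191 c=-742/397 d=742/1191
S(9/2) = 20981/25408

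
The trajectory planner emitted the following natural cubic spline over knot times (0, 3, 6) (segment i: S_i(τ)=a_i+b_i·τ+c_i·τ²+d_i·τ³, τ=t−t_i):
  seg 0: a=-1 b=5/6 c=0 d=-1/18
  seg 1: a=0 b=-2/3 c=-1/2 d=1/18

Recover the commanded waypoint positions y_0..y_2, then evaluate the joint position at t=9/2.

y_0=-1 y_1=0 y_2=-5
S(9/2) = -31/16

y_0 = S_0(0) = a_0 = -1
y_1 = S_1(0) = a_1 = 0
y_2 = S_1(3) = -5
t_q=9/2 is in segment 1 (τ=3/2); S_1(τ)=-31/16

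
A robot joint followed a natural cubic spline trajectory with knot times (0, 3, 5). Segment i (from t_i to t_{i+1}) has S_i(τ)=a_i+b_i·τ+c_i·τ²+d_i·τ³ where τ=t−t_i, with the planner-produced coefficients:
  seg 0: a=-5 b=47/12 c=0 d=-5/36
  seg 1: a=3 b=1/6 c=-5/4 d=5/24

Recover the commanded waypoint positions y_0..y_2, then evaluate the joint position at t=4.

y_0 = S_0(0) = a_0 = -5
y_1 = S_1(0) = a_1 = 3
y_2 = S_1(2) = 0
t_q=4 is in segment 1 (τ=1); S_1(τ)=17/8

y_0=-5 y_1=3 y_2=0
S(4) = 17/8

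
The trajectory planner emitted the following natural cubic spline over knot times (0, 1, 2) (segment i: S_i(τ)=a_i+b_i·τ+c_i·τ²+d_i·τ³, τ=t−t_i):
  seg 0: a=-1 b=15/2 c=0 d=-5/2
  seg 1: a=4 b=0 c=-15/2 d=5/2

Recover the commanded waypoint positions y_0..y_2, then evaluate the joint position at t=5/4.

y_0 = S_0(0) = a_0 = -1
y_1 = S_1(0) = a_1 = 4
y_2 = S_1(1) = -1
t_q=5/4 is in segment 1 (τ=1/4); S_1(τ)=457/128

y_0=-1 y_1=4 y_2=-1
S(5/4) = 457/128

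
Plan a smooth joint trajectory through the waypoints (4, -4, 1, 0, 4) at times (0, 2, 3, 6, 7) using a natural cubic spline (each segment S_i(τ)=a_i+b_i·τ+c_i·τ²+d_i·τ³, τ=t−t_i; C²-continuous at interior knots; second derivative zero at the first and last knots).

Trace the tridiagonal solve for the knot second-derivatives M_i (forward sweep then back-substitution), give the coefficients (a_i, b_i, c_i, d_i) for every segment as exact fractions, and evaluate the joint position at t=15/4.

  seg 0: a=4 b=-512/69 c=0 d=59/69
  seg 1: a=-4 b=196/69 c=118/23 d=-205/69
  seg 2: a=1 b=289/69 c=-87/23 d=157/207
  seg 3: a=0 b=136/69 c=70/23 d=-70/69
S(15/4) = 3435/1472

Δ: Δ0=-4, Δ1=5, Δ2=-1/3, Δ3=4
row 1: diag=6, rhs=54; c'=1/6, d'=9
row 2: denom=8−1·1/6=47/6; d'=(-32−1·9)/(47/6)=-246/47
row 3: denom=8−3·18/47=322/47; d'=(26−3·-246/47)/(322/47)=140/23
back: M3=140/23
back: M2=-246/47−18/47·140/23=-174/23
back: M1=9−1/6·-174/23=236/23
M: M0=0, M1=236/23, M2=-174/23, M3=140/23, M4=0
seg 0: a=4, c=M0/2=0, d=(M1−M0)/(6·2)=59/69, b=Δ0−h0·(2M0+M1)/6=-512/69
seg 1: a=-4, c=M1/2=118/23, d=(M2−M1)/(6·1)=-205/69, b=Δ1−h1·(2M1+M2)/6=196/69
seg 2: a=1, c=M2/2=-87/23, d=(M3−M2)/(6·3)=157/207, b=Δ2−h2·(2M2+M3)/6=289/69
seg 3: a=0, c=M3/2=70/23, d=(M4−M3)/(6·1)=-70/69, b=Δ3−h3·(2M3+M4)/6=136/69
t_q=15/4 → seg 2, τ=3/4; S=1+289/69·τ+-87/23·τ²+157/207·τ³=3435/1472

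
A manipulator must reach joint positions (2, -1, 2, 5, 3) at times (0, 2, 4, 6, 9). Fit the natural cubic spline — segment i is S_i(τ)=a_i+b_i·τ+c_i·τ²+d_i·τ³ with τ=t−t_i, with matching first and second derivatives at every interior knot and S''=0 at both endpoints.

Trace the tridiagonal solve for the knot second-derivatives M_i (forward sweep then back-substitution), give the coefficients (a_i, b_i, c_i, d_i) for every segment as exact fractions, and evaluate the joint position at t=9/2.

Δ: Δ0=-3/2, Δ1=3/2, Δ2=3/2, Δ3=-2/3
row 1: diag=8, rhs=18; c'=1/4, d'=9/4
row 2: denom=8−2·1/4=15/2; d'=(0−2·9/4)/(15/2)=-3/5
row 3: denom=10−2·4/15=142/15; d'=(-13−2·-3/5)/(142/15)=-177/142
back: M3=-177/142
back: M2=-3/5−4/15·-177/142=-19/71
back: M1=9/4−1/4·-19/71=329/142
M: M0=0, M1=329/142, M2=-19/71, M3=-177/142, M4=0
seg 0: a=2, c=M0/2=0, d=(M1−M0)/(6·2)=329/1704, b=Δ0−h0·(2M0+M1)/6=-484/213
seg 1: a=-1, c=M1/2=329/284, d=(M2−M1)/(6·2)=-367/1704, b=Δ1−h1·(2M1+M2)/6=19/426
seg 2: a=2, c=M2/2=-19/142, d=(M3−M2)/(6·2)=-139/1704, b=Δ2−h2·(2M2+M3)/6=446/213
seg 3: a=5, c=M3/2=-177/284, d=(M4−M3)/(6·3)=59/852, b=Δ3−h3·(2M3+M4)/6=247/426
t_q=9/2 → seg 2, τ=1/2; S=2+446/213·τ+-19/142·τ²+-139/1704·τ³=13647/4544

  seg 0: a=2 b=-484/213 c=0 d=329/1704
  seg 1: a=-1 b=19/426 c=329/284 d=-367/1704
  seg 2: a=2 b=446/213 c=-19/142 d=-139/1704
  seg 3: a=5 b=247/426 c=-177/284 d=59/852
S(9/2) = 13647/4544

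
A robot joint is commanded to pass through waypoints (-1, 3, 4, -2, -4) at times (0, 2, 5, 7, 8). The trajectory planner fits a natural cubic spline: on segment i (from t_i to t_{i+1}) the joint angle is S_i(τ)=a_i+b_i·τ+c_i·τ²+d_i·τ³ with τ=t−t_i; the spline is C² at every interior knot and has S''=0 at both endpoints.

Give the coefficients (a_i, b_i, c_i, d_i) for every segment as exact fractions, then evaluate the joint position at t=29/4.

  seg 0: a=-1 b=1600/759 c=0 d=-41/1518
  seg 1: a=3 b=1354/759 c=-41/253 d=-244/2277
  seg 2: a=4 b=-1580/759 c=-285/253 d=1013/3036
  seg 3: a=-2 b=-1961/759 c=443/506 d=-443/1518
S(29/4) = -84061/32384

Δ: Δ0=2, Δ1=1/3, Δ2=-3, Δ3=-2
row 1: diag=10, rhs=-10; c'=3/10, d'=-1
row 2: denom=10−3·3/10=91/10; d'=(-20−3·-1)/(91/10)=-170/91
row 3: denom=6−2·20/91=506/91; d'=(6−2·-170/91)/(506/91)=443/253
back: M3=443/253
back: M2=-170/91−20/91·443/253=-570/253
back: M1=-1−3/10·-570/253=-82/253
M: M0=0, M1=-82/253, M2=-570/253, M3=443/253, M4=0
seg 0: a=-1, c=M0/2=0, d=(M1−M0)/(6·2)=-41/1518, b=Δ0−h0·(2M0+M1)/6=1600/759
seg 1: a=3, c=M1/2=-41/253, d=(M2−M1)/(6·3)=-244/2277, b=Δ1−h1·(2M1+M2)/6=1354/759
seg 2: a=4, c=M2/2=-285/253, d=(M3−M2)/(6·2)=1013/3036, b=Δ2−h2·(2M2+M3)/6=-1580/759
seg 3: a=-2, c=M3/2=443/506, d=(M4−M3)/(6·1)=-443/1518, b=Δ3−h3·(2M3+M4)/6=-1961/759
t_q=29/4 → seg 3, τ=1/4; S=-2+-1961/759·τ+443/506·τ²+-443/1518·τ³=-84061/32384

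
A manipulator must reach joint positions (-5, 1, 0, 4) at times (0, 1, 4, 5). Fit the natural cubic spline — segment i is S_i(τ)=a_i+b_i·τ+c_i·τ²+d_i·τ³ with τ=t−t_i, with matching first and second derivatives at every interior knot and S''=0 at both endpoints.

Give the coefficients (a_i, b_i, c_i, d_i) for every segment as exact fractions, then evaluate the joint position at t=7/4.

Δ: Δ0=6, Δ1=-1/3, Δ2=4
row 1: diag=8, rhs=-38; c'=3/8, d'=-19/4
row 2: denom=8−3·3/8=55/8; d'=(26−3·-19/4)/(55/8)=322/55
back: M2=322/55
back: M1=-19/4−3/8·322/55=-382/55
M: M0=0, M1=-382/55, M2=322/55, M3=0
seg 0: a=-5, c=M0/2=0, d=(M1−M0)/(6·1)=-191/165, b=Δ0−h0·(2M0+M1)/6=1181/165
seg 1: a=1, c=M1/2=-191/55, d=(M2−M1)/(6·3)=32/45, b=Δ1−h1·(2M1+M2)/6=608/165
seg 2: a=0, c=M2/2=161/55, d=(M3−M2)/(6·1)=-161/165, b=Δ2−h2·(2M2+M3)/6=338/165
t_q=7/4 → seg 1, τ=3/4; S=1+608/165·τ+-191/55·τ²+32/45·τ³=1857/880

  seg 0: a=-5 b=1181/165 c=0 d=-191/165
  seg 1: a=1 b=608/165 c=-191/55 d=32/45
  seg 2: a=0 b=338/165 c=161/55 d=-161/165
S(7/4) = 1857/880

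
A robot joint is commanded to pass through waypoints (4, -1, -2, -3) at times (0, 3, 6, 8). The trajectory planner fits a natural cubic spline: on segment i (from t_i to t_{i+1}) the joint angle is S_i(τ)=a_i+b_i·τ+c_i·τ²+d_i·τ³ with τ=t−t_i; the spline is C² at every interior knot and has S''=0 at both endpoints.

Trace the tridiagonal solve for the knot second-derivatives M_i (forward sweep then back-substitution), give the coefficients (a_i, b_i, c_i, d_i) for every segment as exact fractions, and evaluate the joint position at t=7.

  seg 0: a=4 b=-151/74 c=0 d=83/1998
  seg 1: a=-1 b=-34/37 c=83/222 d=-119/1998
  seg 2: a=-2 b=-21/74 c=-6/37 d=1/37
S(7) = -179/74

Δ: Δ0=-5/3, Δ1=-1/3, Δ2=-1/2
row 1: diag=12, rhs=8; c'=1/4, d'=2/3
row 2: denom=10−3·1/4=37/4; d'=(-1−3·2/3)/(37/4)=-12/37
back: M2=-12/37
back: M1=2/3−1/4·-12/37=83/111
M: M0=0, M1=83/111, M2=-12/37, M3=0
seg 0: a=4, c=M0/2=0, d=(M1−M0)/(6·3)=83/1998, b=Δ0−h0·(2M0+M1)/6=-151/74
seg 1: a=-1, c=M1/2=83/222, d=(M2−M1)/(6·3)=-119/1998, b=Δ1−h1·(2M1+M2)/6=-34/37
seg 2: a=-2, c=M2/2=-6/37, d=(M3−M2)/(6·2)=1/37, b=Δ2−h2·(2M2+M3)/6=-21/74
t_q=7 → seg 2, τ=1; S=-2+-21/74·τ+-6/37·τ²+1/37·τ³=-179/74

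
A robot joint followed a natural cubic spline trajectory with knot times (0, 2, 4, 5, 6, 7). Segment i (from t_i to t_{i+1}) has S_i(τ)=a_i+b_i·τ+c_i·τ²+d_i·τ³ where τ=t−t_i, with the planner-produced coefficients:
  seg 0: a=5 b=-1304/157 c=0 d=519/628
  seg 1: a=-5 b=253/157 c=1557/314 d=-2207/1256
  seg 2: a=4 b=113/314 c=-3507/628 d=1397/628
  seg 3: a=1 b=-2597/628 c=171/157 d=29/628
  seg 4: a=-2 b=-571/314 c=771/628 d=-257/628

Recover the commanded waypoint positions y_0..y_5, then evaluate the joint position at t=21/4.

y_0 = S_0(0) = a_0 = 5
y_1 = S_1(0) = a_1 = -5
y_2 = S_2(0) = a_2 = 4
y_3 = S_3(0) = a_3 = 1
y_4 = S_4(0) = a_4 = -2
y_5 = S_4(1) = -3
t_q=21/4 is in segment 3 (τ=1/4); S_3(τ)=1405/40192

y_0=5 y_1=-5 y_2=4 y_3=1 y_4=-2 y_5=-3
S(21/4) = 1405/40192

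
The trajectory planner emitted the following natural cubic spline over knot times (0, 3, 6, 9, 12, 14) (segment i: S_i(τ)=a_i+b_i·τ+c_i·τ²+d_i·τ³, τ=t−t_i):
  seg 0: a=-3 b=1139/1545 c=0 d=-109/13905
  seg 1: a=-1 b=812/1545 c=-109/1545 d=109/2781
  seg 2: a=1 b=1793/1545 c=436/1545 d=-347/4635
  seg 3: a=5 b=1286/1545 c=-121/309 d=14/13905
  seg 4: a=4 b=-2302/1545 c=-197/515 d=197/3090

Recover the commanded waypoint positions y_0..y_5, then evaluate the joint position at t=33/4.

y_0 = S_0(0) = a_0 = -3
y_1 = S_1(0) = a_1 = -1
y_2 = S_2(0) = a_2 = 1
y_3 = S_3(0) = a_3 = 5
y_4 = S_4(0) = a_4 = 4
y_5 = S_4(2) = 0
t_q=33/4 is in segment 2 (τ=9/4); S_2(τ)=27601/6592

y_0=-3 y_1=-1 y_2=1 y_3=5 y_4=4 y_5=0
S(33/4) = 27601/6592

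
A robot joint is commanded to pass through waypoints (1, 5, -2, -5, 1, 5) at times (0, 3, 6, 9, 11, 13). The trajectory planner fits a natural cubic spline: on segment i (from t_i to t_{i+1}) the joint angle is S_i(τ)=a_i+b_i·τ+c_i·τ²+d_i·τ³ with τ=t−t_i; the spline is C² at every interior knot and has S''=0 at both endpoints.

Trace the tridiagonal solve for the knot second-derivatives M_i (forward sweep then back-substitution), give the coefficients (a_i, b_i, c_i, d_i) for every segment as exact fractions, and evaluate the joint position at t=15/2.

Δ: Δ0=4/3, Δ1=-7/3, Δ2=-1, Δ3=3, Δ4=2
row 1: diag=12, rhs=-22; c'=1/4, d'=-11/6
row 2: denom=12−3·1/4=45/4; d'=(8−3·-11/6)/(45/4)=6/5
row 3: denom=10−3·4/15=46/5; d'=(24−3·6/5)/(46/5)=51/23
row 4: denom=8−2·5/23=174/23; d'=(-6−2·51/23)/(174/23)=-40/29
back: M4=-40/29
back: M3=51/23−5/23·-40/29=73/29
back: M2=6/5−4/15·73/29=46/87
back: M1=-11/6−1/4·46/87=-57/29
M: M0=0, M1=-57/29, M2=46/87, M3=73/29, M4=-40/29, M5=0
seg 0: a=1, c=M0/2=0, d=(M1−M0)/(6·3)=-19/174, b=Δ0−h0·(2M0+M1)/6=403/174
seg 1: a=5, c=M1/2=-57/58, d=(M2−M1)/(6·3)=217/1566, b=Δ1−h1·(2M1+M2)/6=-55/87
seg 2: a=-2, c=M2/2=23/87, d=(M3−M2)/(6·3)=173/1566, b=Δ2−h2·(2M2+M3)/6=-485/174
seg 3: a=-5, c=M3/2=73/58, d=(M4−M3)/(6·2)=-113/348, b=Δ3−h3·(2M3+M4)/6=155/87
seg 4: a=1, c=M4/2=-20/29, d=(M5−M4)/(6·2)=10/87, b=Δ4−h4·(2M4+M5)/6=254/87
t_q=15/2 → seg 2, τ=3/2; S=-2+-485/174·τ+23/87·τ²+173/1566·τ³=-2419/464

  seg 0: a=1 b=403/174 c=0 d=-19/174
  seg 1: a=5 b=-55/87 c=-57/58 d=217/1566
  seg 2: a=-2 b=-485/174 c=23/87 d=173/1566
  seg 3: a=-5 b=155/87 c=73/58 d=-113/348
  seg 4: a=1 b=254/87 c=-20/29 d=10/87
S(15/2) = -2419/464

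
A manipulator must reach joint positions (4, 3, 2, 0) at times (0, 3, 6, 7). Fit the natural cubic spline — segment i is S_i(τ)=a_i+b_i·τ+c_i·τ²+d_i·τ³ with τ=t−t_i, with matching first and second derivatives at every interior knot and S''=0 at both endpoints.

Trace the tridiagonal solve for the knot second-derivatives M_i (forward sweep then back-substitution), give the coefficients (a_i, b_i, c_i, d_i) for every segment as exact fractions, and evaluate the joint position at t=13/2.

Δ: Δ0=-1/3, Δ1=-1/3, Δ2=-2
row 1: diag=12, rhs=0; c'=1/4, d'=0
row 2: denom=8−3·1/4=29/4; d'=(-10−3·0)/(29/4)=-40/29
back: M2=-40/29
back: M1=0−1/4·-40/29=10/29
M: M0=0, M1=10/29, M2=-40/29, M3=0
seg 0: a=4, c=M0/2=0, d=(M1−M0)/(6·3)=5/261, b=Δ0−h0·(2M0+M1)/6=-44/87
seg 1: a=3, c=M1/2=5/29, d=(M2−M1)/(6·3)=-25/261, b=Δ1−h1·(2M1+M2)/6=1/87
seg 2: a=2, c=M2/2=-20/29, d=(M3−M2)/(6·1)=20/87, b=Δ2−h2·(2M2+M3)/6=-134/87
t_q=13/2 → seg 2, τ=1/2; S=2+-134/87·τ+-20/29·τ²+20/87·τ³=63/58

  seg 0: a=4 b=-44/87 c=0 d=5/261
  seg 1: a=3 b=1/87 c=5/29 d=-25/261
  seg 2: a=2 b=-134/87 c=-20/29 d=20/87
S(13/2) = 63/58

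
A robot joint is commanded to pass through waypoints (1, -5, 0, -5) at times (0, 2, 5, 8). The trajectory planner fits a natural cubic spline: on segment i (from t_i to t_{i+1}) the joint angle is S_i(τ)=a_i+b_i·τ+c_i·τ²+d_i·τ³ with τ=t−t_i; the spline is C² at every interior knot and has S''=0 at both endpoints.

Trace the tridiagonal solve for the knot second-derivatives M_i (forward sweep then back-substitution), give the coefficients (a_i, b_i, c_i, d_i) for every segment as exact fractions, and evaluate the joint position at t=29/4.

  seg 0: a=1 b=-155/37 c=0 d=11/37
  seg 1: a=-5 b=-23/37 c=66/37 d=-340/999
  seg 2: a=0 b=33/37 c=-142/111 d=142/999
S(29/4) = -3375/1184

Δ: Δ0=-3, Δ1=5/3, Δ2=-5/3
row 1: diag=10, rhs=28; c'=3/10, d'=14/5
row 2: denom=12−3·3/10=111/10; d'=(-20−3·14/5)/(111/10)=-284/111
back: M2=-284/111
back: M1=14/5−3/10·-284/111=132/37
M: M0=0, M1=132/37, M2=-284/111, M3=0
seg 0: a=1, c=M0/2=0, d=(M1−M0)/(6·2)=11/37, b=Δ0−h0·(2M0+M1)/6=-155/37
seg 1: a=-5, c=M1/2=66/37, d=(M2−M1)/(6·3)=-340/999, b=Δ1−h1·(2M1+M2)/6=-23/37
seg 2: a=0, c=M2/2=-142/111, d=(M3−M2)/(6·3)=142/999, b=Δ2−h2·(2M2+M3)/6=33/37
t_q=29/4 → seg 2, τ=9/4; S=0+33/37·τ+-142/111·τ²+142/999·τ³=-3375/1184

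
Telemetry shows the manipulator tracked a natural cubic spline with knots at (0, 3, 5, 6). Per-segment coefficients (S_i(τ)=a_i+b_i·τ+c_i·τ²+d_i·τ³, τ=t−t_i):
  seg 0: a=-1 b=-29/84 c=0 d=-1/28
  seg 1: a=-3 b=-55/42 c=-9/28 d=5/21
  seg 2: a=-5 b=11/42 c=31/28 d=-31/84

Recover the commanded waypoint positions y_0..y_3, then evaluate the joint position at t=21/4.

y_0=-1 y_1=-3 y_2=-5 y_3=-4
S(21/4) = -1247/256

y_0 = S_0(0) = a_0 = -1
y_1 = S_1(0) = a_1 = -3
y_2 = S_2(0) = a_2 = -5
y_3 = S_2(1) = -4
t_q=21/4 is in segment 2 (τ=1/4); S_2(τ)=-1247/256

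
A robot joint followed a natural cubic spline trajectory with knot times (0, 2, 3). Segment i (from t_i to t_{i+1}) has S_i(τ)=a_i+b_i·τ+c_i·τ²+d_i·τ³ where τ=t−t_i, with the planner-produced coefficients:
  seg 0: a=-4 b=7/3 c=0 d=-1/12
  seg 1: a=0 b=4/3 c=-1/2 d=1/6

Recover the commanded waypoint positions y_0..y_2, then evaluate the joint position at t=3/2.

y_0=-4 y_1=0 y_2=1
S(3/2) = -25/32

y_0 = S_0(0) = a_0 = -4
y_1 = S_1(0) = a_1 = 0
y_2 = S_1(1) = 1
t_q=3/2 is in segment 0 (τ=3/2); S_0(τ)=-25/32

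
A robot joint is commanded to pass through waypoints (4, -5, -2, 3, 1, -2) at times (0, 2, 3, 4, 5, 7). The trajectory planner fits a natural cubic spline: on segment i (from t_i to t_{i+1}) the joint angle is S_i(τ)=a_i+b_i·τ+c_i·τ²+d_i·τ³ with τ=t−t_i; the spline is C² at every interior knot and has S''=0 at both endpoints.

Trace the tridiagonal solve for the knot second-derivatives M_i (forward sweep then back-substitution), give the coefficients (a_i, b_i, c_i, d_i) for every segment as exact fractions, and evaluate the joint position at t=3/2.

Δ: Δ0=-9/2, Δ1=3, Δ2=5, Δ3=-2, Δ4=-3/2
row 1: diag=6, rhs=45; c'=1/6, d'=15/2
row 2: denom=4−1·1/6=23/6; d'=(12−1·15/2)/(23/6)=27/23
row 3: denom=4−1·6/23=86/23; d'=(-42−1·27/23)/(86/23)=-993/86
row 4: denom=6−1·23/86=493/86; d'=(3−1·-993/86)/(493/86)=1251/493
back: M4=1251/493
back: M3=-993/86−23/86·1251/493=-6027/493
back: M2=27/23−6/23·-6027/493=2151/493
back: M1=15/2−1/6·2151/493=3339/493
M: M0=0, M1=3339/493, M2=2151/493, M3=-6027/493, M4=1251/493, M5=0
seg 0: a=4, c=M0/2=0, d=(M1−M0)/(6·2)=1113/1972, b=Δ0−h0·(2M0+M1)/6=-6663/986
seg 1: a=-5, c=M1/2=3339/986, d=(M2−M1)/(6·1)=-198/493, b=Δ1−h1·(2M1+M2)/6=15/986
seg 2: a=-2, c=M2/2=2151/986, d=(M3−M2)/(6·1)=-47/17, b=Δ2−h2·(2M2+M3)/6=5505/986
seg 3: a=3, c=M3/2=-6027/986, d=(M4−M3)/(6·1)=1213/493, b=Δ3−h3·(2M3+M4)/6=1629/986
seg 4: a=1, c=M4/2=1251/986, d=(M5−M4)/(6·2)=-417/1972, b=Δ4−h4·(2M4+M5)/6=-3147/986
t_q=3/2 → seg 0, τ=3/2; S=4+-6663/986·τ+0·τ²+1113/1972·τ³=-66757/15776

  seg 0: a=4 b=-6663/986 c=0 d=1113/1972
  seg 1: a=-5 b=15/986 c=3339/986 d=-198/493
  seg 2: a=-2 b=5505/986 c=2151/986 d=-47/17
  seg 3: a=3 b=1629/986 c=-6027/986 d=1213/493
  seg 4: a=1 b=-3147/986 c=1251/986 d=-417/1972
S(3/2) = -66757/15776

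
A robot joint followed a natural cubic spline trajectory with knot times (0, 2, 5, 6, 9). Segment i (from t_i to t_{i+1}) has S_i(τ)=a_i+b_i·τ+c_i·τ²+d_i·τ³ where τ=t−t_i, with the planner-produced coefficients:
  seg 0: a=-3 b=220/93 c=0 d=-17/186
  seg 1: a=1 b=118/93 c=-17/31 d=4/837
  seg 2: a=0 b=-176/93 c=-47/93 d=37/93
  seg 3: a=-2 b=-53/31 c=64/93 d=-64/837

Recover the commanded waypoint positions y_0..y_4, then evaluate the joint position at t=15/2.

y_0 = S_0(0) = a_0 = -3
y_1 = S_1(0) = a_1 = 1
y_2 = S_2(0) = a_2 = 0
y_3 = S_3(0) = a_3 = -2
y_4 = S_3(3) = -3
t_q=15/2 is in segment 3 (τ=3/2); S_3(τ)=-203/62

y_0=-3 y_1=1 y_2=0 y_3=-2 y_4=-3
S(15/2) = -203/62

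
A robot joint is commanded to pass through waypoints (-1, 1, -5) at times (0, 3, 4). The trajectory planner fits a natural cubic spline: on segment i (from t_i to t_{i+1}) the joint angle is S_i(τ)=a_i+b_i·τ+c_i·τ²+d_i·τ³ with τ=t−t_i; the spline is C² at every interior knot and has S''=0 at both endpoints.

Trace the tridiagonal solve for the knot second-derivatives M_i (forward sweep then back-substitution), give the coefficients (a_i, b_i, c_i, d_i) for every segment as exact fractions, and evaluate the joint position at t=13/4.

  seg 0: a=-1 b=19/6 c=0 d=-5/18
  seg 1: a=1 b=-13/3 c=-5/2 d=5/6
S(13/4) = -29/128

Δ: Δ0=2/3, Δ1=-6
row 1: diag=8, rhs=-40; c'=1/8, d'=-5
back: M1=-5
M: M0=0, M1=-5, M2=0
seg 0: a=-1, c=M0/2=0, d=(M1−M0)/(6·3)=-5/18, b=Δ0−h0·(2M0+M1)/6=19/6
seg 1: a=1, c=M1/2=-5/2, d=(M2−M1)/(6·1)=5/6, b=Δ1−h1·(2M1+M2)/6=-13/3
t_q=13/4 → seg 1, τ=1/4; S=1+-13/3·τ+-5/2·τ²+5/6·τ³=-29/128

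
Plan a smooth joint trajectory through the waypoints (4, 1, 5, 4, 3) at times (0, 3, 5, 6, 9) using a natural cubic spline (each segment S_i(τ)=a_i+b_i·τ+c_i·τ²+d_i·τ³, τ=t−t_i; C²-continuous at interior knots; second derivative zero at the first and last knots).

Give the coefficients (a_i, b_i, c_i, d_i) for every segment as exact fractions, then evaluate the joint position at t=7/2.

  seg 0: a=4 b=-1009/438 c=0 d=571/3942
  seg 1: a=1 b=352/219 c=571/438 d=-485/876
  seg 2: a=5 b=13/73 c=-442/219 d=184/219
  seg 3: a=4 b=-293/219 c=110/219 d=-110/1971
S(7/2) = 4813/2336

Δ: Δ0=-1, Δ1=2, Δ2=-1, Δ3=-1/3
row 1: diag=10, rhs=18; c'=1/5, d'=9/5
row 2: denom=6−2·1/5=28/5; d'=(-18−2·9/5)/(28/5)=-27/7
row 3: denom=8−1·5/28=219/28; d'=(4−1·-27/7)/(219/28)=220/219
back: M3=220/219
back: M2=-27/7−5/28·220/219=-884/219
back: M1=9/5−1/5·-884/219=571/219
M: M0=0, M1=571/219, M2=-884/219, M3=220/219, M4=0
seg 0: a=4, c=M0/2=0, d=(M1−M0)/(6·3)=571/3942, b=Δ0−h0·(2M0+M1)/6=-1009/438
seg 1: a=1, c=M1/2=571/438, d=(M2−M1)/(6·2)=-485/876, b=Δ1−h1·(2M1+M2)/6=352/219
seg 2: a=5, c=M2/2=-442/219, d=(M3−M2)/(6·1)=184/219, b=Δ2−h2·(2M2+M3)/6=13/73
seg 3: a=4, c=M3/2=110/219, d=(M4−M3)/(6·3)=-110/1971, b=Δ3−h3·(2M3+M4)/6=-293/219
t_q=7/2 → seg 1, τ=1/2; S=1+352/219·τ+571/438·τ²+-485/876·τ³=4813/2336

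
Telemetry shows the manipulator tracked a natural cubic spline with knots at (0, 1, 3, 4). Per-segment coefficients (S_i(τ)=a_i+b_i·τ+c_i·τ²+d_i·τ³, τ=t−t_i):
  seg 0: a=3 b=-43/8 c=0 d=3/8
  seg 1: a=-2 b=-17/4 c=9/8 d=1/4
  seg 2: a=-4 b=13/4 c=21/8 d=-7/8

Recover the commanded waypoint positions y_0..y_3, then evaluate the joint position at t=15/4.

y_0 = S_0(0) = a_0 = 3
y_1 = S_1(0) = a_1 = -2
y_2 = S_2(0) = a_2 = -4
y_3 = S_2(1) = 1
t_q=15/4 is in segment 2 (τ=3/4); S_2(τ)=-233/512

y_0=3 y_1=-2 y_2=-4 y_3=1
S(15/4) = -233/512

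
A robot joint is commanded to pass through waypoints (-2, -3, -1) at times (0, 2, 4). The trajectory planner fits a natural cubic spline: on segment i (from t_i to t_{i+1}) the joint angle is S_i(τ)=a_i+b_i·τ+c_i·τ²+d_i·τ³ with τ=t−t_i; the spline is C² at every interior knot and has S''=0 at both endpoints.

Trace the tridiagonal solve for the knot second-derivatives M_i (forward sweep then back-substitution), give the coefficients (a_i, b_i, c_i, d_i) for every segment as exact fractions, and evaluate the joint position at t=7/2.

Δ: Δ0=-1/2, Δ1=1
row 1: diag=8, rhs=9; c'=1/4, d'=9/8
back: M1=9/8
M: M0=0, M1=9/8, M2=0
seg 0: a=-2, c=M0/2=0, d=(M1−M0)/(6·2)=3/32, b=Δ0−h0·(2M0+M1)/6=-7/8
seg 1: a=-3, c=M1/2=9/16, d=(M2−M1)/(6·2)=-3/32, b=Δ1−h1·(2M1+M2)/6=1/4
t_q=7/2 → seg 1, τ=3/2; S=-3+1/4·τ+9/16·τ²+-3/32·τ³=-429/256

  seg 0: a=-2 b=-7/8 c=0 d=3/32
  seg 1: a=-3 b=1/4 c=9/16 d=-3/32
S(7/2) = -429/256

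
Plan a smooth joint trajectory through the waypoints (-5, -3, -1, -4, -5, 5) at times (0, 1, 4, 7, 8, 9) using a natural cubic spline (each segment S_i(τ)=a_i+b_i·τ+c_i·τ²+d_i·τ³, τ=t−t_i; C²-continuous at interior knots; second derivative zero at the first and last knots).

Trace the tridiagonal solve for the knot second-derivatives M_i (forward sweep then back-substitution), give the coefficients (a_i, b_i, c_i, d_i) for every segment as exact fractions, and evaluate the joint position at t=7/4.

  seg 0: a=-5 b=5210/2409 c=0 d=-392/2409
  seg 1: a=-3 b=4034/2409 c=-392/803 d=100/1971
  seg 2: a=-1 b=278/2409 c=-76/2409 d=-2459/21681
  seg 3: a=-4 b=-7555/2409 c=-845/803 d=7681/2409
  seg 4: a=-5 b=10418/2409 c=6836/803 d=-6836/2409
S(7/4) = -25661/12848

Δ: Δ0=2, Δ1=2/3, Δ2=-1, Δ3=-1, Δ4=10
row 1: diag=8, rhs=-8; c'=3/8, d'=-1
row 2: denom=12−3·3/8=87/8; d'=(-10−3·-1)/(87/8)=-56/87
row 3: denom=8−3·8/29=208/29; d'=(0−3·-56/87)/(208/29)=7/26
row 4: denom=4−1·29/208=803/208; d'=(66−1·7/26)/(803/208)=13672/803
back: M4=13672/803
back: M3=7/26−29/208·13672/803=-1690/803
back: M2=-56/87−8/29·-1690/803=-152/2409
back: M1=-1−3/8·-152/2409=-784/803
M: M0=0, M1=-784/803, M2=-152/2409, M3=-1690/803, M4=13672/803, M5=0
seg 0: a=-5, c=M0/2=0, d=(M1−M0)/(6·1)=-392/2409, b=Δ0−h0·(2M0+M1)/6=5210/2409
seg 1: a=-3, c=M1/2=-392/803, d=(M2−M1)/(6·3)=100/1971, b=Δ1−h1·(2M1+M2)/6=4034/2409
seg 2: a=-1, c=M2/2=-76/2409, d=(M3−M2)/(6·3)=-2459/21681, b=Δ2−h2·(2M2+M3)/6=278/2409
seg 3: a=-4, c=M3/2=-845/803, d=(M4−M3)/(6·1)=7681/2409, b=Δ3−h3·(2M3+M4)/6=-7555/2409
seg 4: a=-5, c=M4/2=6836/803, d=(M5−M4)/(6·1)=-6836/2409, b=Δ4−h4·(2M4+M5)/6=10418/2409
t_q=7/4 → seg 1, τ=3/4; S=-3+4034/2409·τ+-392/803·τ²+100/1971·τ³=-25661/12848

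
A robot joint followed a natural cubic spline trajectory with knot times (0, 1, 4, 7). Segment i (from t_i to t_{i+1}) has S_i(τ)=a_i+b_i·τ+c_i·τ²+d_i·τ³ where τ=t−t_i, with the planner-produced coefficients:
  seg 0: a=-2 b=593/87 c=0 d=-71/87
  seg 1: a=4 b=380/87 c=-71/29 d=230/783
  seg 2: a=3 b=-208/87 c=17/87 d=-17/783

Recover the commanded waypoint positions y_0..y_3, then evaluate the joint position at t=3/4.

y_0=-2 y_1=4 y_2=3 y_3=-3
S(3/4) = 5137/1856

y_0 = S_0(0) = a_0 = -2
y_1 = S_1(0) = a_1 = 4
y_2 = S_2(0) = a_2 = 3
y_3 = S_2(3) = -3
t_q=3/4 is in segment 0 (τ=3/4); S_0(τ)=5137/1856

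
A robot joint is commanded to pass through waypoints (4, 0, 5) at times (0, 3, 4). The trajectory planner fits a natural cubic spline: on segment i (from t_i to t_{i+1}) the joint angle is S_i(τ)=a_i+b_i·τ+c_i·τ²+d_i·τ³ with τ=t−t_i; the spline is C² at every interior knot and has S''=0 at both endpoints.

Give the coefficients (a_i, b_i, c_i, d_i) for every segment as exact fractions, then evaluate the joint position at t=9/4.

Δ: Δ0=-4/3, Δ1=5
row 1: diag=8, rhs=38; c'=1/8, d'=19/4
back: M1=19/4
M: M0=0, M1=19/4, M2=0
seg 0: a=4, c=M0/2=0, d=(M1−M0)/(6·3)=19/72, b=Δ0−h0·(2M0+M1)/6=-89/24
seg 1: a=0, c=M1/2=19/8, d=(M2−M1)/(6·1)=-19/24, b=Δ1−h1·(2M1+M2)/6=41/12
t_q=9/4 → seg 0, τ=9/4; S=4+-89/24·τ+0·τ²+19/72·τ³=-685/512

  seg 0: a=4 b=-89/24 c=0 d=19/72
  seg 1: a=0 b=41/12 c=19/8 d=-19/24
S(9/4) = -685/512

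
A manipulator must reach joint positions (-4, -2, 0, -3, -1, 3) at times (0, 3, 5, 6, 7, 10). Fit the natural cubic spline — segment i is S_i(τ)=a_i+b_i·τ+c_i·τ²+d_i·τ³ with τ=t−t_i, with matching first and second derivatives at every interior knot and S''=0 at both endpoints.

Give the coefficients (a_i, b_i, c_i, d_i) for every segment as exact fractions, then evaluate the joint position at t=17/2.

  seg 0: a=-4 b=-31/828 c=0 d=583/7452
  seg 1: a=-2 b=859/414 c=583/828 d=-257/414
  seg 2: a=0 b=-353/138 c=-2501/828 d=2135/828
  seg 3: a=-3 b=-715/828 c=976/207 d=-511/276
  seg 4: a=-1 b=1247/414 c=-695/828 d=695/7452
S(17/2) = 1431/736

Δ: Δ0=2/3, Δ1=1, Δ2=-3, Δ3=2, Δ4=4/3
row 1: diag=10, rhs=2; c'=1/5, d'=1/5
row 2: denom=6−2·1/5=28/5; d'=(-24−2·1/5)/(28/5)=-61/14
row 3: denom=4−1·5/28=107/28; d'=(30−1·-61/14)/(107/28)=962/107
row 4: denom=8−1·28/107=828/107; d'=(-4−1·962/107)/(828/107)=-695/414
back: M4=-695/414
back: M3=962/107−28/107·-695/414=1952/207
back: M2=-61/14−5/28·1952/207=-2501/414
back: M1=1/5−1/5·-2501/414=583/414
M: M0=0, M1=583/414, M2=-2501/414, M3=1952/207, M4=-695/414, M5=0
seg 0: a=-4, c=M0/2=0, d=(M1−M0)/(6·3)=583/7452, b=Δ0−h0·(2M0+M1)/6=-31/828
seg 1: a=-2, c=M1/2=583/828, d=(M2−M1)/(6·2)=-257/414, b=Δ1−h1·(2M1+M2)/6=859/414
seg 2: a=0, c=M2/2=-2501/828, d=(M3−M2)/(6·1)=2135/828, b=Δ2−h2·(2M2+M3)/6=-353/138
seg 3: a=-3, c=M3/2=976/207, d=(M4−M3)/(6·1)=-511/276, b=Δ3−h3·(2M3+M4)/6=-715/828
seg 4: a=-1, c=M4/2=-695/828, d=(M5−M4)/(6·3)=695/7452, b=Δ4−h4·(2M4+M5)/6=1247/414
t_q=17/2 → seg 4, τ=3/2; S=-1+1247/414·τ+-695/828·τ²+695/7452·τ³=1431/736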